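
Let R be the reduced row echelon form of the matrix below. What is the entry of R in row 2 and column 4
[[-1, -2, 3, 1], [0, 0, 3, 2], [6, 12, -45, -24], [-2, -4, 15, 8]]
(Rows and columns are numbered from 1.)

r1 -> -1·r1
r3 -> r3 − 6·r1
r4 -> r4 + 2·r1
r2 -> 1/3·r2
r3 -> r3 + 27·r2
r4 -> r4 − 9·r2
r1 -> r1 + 3·r2

2/3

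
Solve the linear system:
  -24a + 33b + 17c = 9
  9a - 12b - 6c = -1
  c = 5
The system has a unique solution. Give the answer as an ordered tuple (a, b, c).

Form the augmented matrix and row-reduce:
  [ -24   33  17  |   9 ]
  [   9  -12  -6  |  -1 ]
  [   0    0   1  |   5 ]
ρ1 ← -1/24·ρ1
  [ 1  -11/8  -17/24  |  -3/8 ]
  [ 9    -12      -6  |    -1 ]
  [ 0      0       1  |     5 ]
ρ2 ← ρ2 − 9·ρ1
  [ 1  -11/8  -17/24  |  -3/8 ]
  [ 0    3/8     3/8  |  19/8 ]
  [ 0      0       1  |     5 ]
ρ2 ← 8/3·ρ2
  [ 1  -11/8  -17/24  |  -3/8 ]
  [ 0      1       1  |  19/3 ]
  [ 0      0       1  |     5 ]
ρ2 ← ρ2 − ρ3
  [ 1  -11/8  -17/24  |  -3/8 ]
  [ 0      1       0  |   4/3 ]
  [ 0      0       1  |     5 ]
ρ1 ← ρ1 + 17/24·ρ3
  [ 1  -11/8  0  |  19/6 ]
  [ 0      1  0  |   4/3 ]
  [ 0      0  1  |     5 ]
ρ1 ← ρ1 + 11/8·ρ2
  [ 1  0  0  |    5 ]
  [ 0  1  0  |  4/3 ]
  [ 0  0  1  |    5 ]
Reading off the last column: a = 5, b = 4/3, c = 5.

(5, 4/3, 5)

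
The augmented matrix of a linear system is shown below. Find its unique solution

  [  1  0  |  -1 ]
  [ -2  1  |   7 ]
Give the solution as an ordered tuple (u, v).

(-1, 5)

R2 ← R2 + 2·R1
  [ 1  0  |  -1 ]
  [ 0  1  |   5 ]
Reading off the last column: u = -1, v = 5.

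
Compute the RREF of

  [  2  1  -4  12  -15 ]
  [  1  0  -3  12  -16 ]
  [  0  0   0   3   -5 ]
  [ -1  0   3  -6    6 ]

[[1, 0, -3, 0, 4], [0, 1, 2, 0, -3], [0, 0, 0, 1, -5/3], [0, 0, 0, 0, 0]]

r1 ← 1/2·r1
  [  1  1/2  -2   6  -15/2 ]
  [  1    0  -3  12    -16 ]
  [  0    0   0   3     -5 ]
  [ -1    0   3  -6      6 ]
r2 ← r2 − r1
  [  1   1/2  -2   6  -15/2 ]
  [  0  -1/2  -1   6  -17/2 ]
  [  0     0   0   3     -5 ]
  [ -1     0   3  -6      6 ]
r4 ← r4 + r1
  [ 1   1/2  -2  6  -15/2 ]
  [ 0  -1/2  -1  6  -17/2 ]
  [ 0     0   0  3     -5 ]
  [ 0   1/2   1  0   -3/2 ]
r2 ← -2·r2
  [ 1  1/2  -2    6  -15/2 ]
  [ 0    1   2  -12     17 ]
  [ 0    0   0    3     -5 ]
  [ 0  1/2   1    0   -3/2 ]
r4 ← r4 − 1/2·r2
  [ 1  1/2  -2    6  -15/2 ]
  [ 0    1   2  -12     17 ]
  [ 0    0   0    3     -5 ]
  [ 0    0   0    6    -10 ]
r3 ← 1/3·r3
  [ 1  1/2  -2    6  -15/2 ]
  [ 0    1   2  -12     17 ]
  [ 0    0   0    1   -5/3 ]
  [ 0    0   0    6    -10 ]
r4 ← r4 − 6·r3
  [ 1  1/2  -2    6  -15/2 ]
  [ 0    1   2  -12     17 ]
  [ 0    0   0    1   -5/3 ]
  [ 0    0   0    0      0 ]
r2 ← r2 + 12·r3
  [ 1  1/2  -2  6  -15/2 ]
  [ 0    1   2  0     -3 ]
  [ 0    0   0  1   -5/3 ]
  [ 0    0   0  0      0 ]
r1 ← r1 − 6·r3
  [ 1  1/2  -2  0   5/2 ]
  [ 0    1   2  0    -3 ]
  [ 0    0   0  1  -5/3 ]
  [ 0    0   0  0     0 ]
r1 ← r1 − 1/2·r2
  [ 1  0  -3  0     4 ]
  [ 0  1   2  0    -3 ]
  [ 0  0   0  1  -5/3 ]
  [ 0  0   0  0     0 ]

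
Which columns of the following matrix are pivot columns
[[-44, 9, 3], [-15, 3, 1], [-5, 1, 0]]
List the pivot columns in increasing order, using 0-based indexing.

r1 := -1/44·r1
  [   1  -9/44  -3/44 ]
  [ -15      3      1 ]
  [  -5      1      0 ]
r2 := r2 + 15·r1
  [  1  -9/44  -3/44 ]
  [  0  -3/44  -1/44 ]
  [ -5      1      0 ]
r3 := r3 + 5·r1
  [ 1  -9/44   -3/44 ]
  [ 0  -3/44   -1/44 ]
  [ 0  -1/44  -15/44 ]
r2 := -44/3·r2
  [ 1  -9/44   -3/44 ]
  [ 0      1     1/3 ]
  [ 0  -1/44  -15/44 ]
r3 := r3 + 1/44·r2
  [ 1  -9/44  -3/44 ]
  [ 0      1    1/3 ]
  [ 0      0   -1/3 ]
r3 := -3·r3
  [ 1  -9/44  -3/44 ]
  [ 0      1    1/3 ]
  [ 0      0      1 ]
r2 := r2 − 1/3·r3
  [ 1  -9/44  -3/44 ]
  [ 0      1      0 ]
  [ 0      0      1 ]
r1 := r1 + 3/44·r3
  [ 1  -9/44  0 ]
  [ 0      1  0 ]
  [ 0      0  1 ]
r1 := r1 + 9/44·r2
  [ 1  0  0 ]
  [ 0  1  0 ]
  [ 0  0  1 ]
Pivot columns are the columns containing a leading 1.

0, 1, 2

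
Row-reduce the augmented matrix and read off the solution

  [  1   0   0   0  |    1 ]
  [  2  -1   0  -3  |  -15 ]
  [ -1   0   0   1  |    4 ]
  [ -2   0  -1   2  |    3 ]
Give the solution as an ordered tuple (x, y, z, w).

(1, 2, 5, 5)

r2 ← r2 − 2·r1
  [  1   0   0   0  |    1 ]
  [  0  -1   0  -3  |  -17 ]
  [ -1   0   0   1  |    4 ]
  [ -2   0  -1   2  |    3 ]
r3 ← r3 + r1
  [  1   0   0   0  |    1 ]
  [  0  -1   0  -3  |  -17 ]
  [  0   0   0   1  |    5 ]
  [ -2   0  -1   2  |    3 ]
r4 ← r4 + 2·r1
  [ 1   0   0   0  |    1 ]
  [ 0  -1   0  -3  |  -17 ]
  [ 0   0   0   1  |    5 ]
  [ 0   0  -1   2  |    5 ]
r2 ← -1·r2
  [ 1  0   0  0  |   1 ]
  [ 0  1   0  3  |  17 ]
  [ 0  0   0  1  |   5 ]
  [ 0  0  -1  2  |   5 ]
r3 <=> r4
  [ 1  0   0  0  |   1 ]
  [ 0  1   0  3  |  17 ]
  [ 0  0  -1  2  |   5 ]
  [ 0  0   0  1  |   5 ]
r3 ← -1·r3
  [ 1  0  0   0  |   1 ]
  [ 0  1  0   3  |  17 ]
  [ 0  0  1  -2  |  -5 ]
  [ 0  0  0   1  |   5 ]
r3 ← r3 + 2·r4
  [ 1  0  0  0  |   1 ]
  [ 0  1  0  3  |  17 ]
  [ 0  0  1  0  |   5 ]
  [ 0  0  0  1  |   5 ]
r2 ← r2 − 3·r4
  [ 1  0  0  0  |  1 ]
  [ 0  1  0  0  |  2 ]
  [ 0  0  1  0  |  5 ]
  [ 0  0  0  1  |  5 ]
Reading off the last column: x = 1, y = 2, z = 5, w = 5.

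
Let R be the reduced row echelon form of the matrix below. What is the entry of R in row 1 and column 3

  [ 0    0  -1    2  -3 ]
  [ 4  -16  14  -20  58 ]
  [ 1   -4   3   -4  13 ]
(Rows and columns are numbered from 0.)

ρ1 <-> ρ2
  [ 4  -16  14  -20  58 ]
  [ 0    0  -1    2  -3 ]
  [ 1   -4   3   -4  13 ]
ρ1 := 1/4·ρ1
  [ 1  -4  7/2  -5  29/2 ]
  [ 0   0   -1   2    -3 ]
  [ 1  -4    3  -4    13 ]
ρ3 := ρ3 − ρ1
  [ 1  -4   7/2  -5  29/2 ]
  [ 0   0    -1   2    -3 ]
  [ 0   0  -1/2   1  -3/2 ]
ρ2 := -1·ρ2
  [ 1  -4   7/2  -5  29/2 ]
  [ 0   0     1  -2     3 ]
  [ 0   0  -1/2   1  -3/2 ]
ρ3 := ρ3 + 1/2·ρ2
  [ 1  -4  7/2  -5  29/2 ]
  [ 0   0    1  -2     3 ]
  [ 0   0    0   0     0 ]
ρ1 := ρ1 − 7/2·ρ2
  [ 1  -4  0   2  4 ]
  [ 0   0  1  -2  3 ]
  [ 0   0  0   0  0 ]

-2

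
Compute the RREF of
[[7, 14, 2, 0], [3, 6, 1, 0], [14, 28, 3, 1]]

[[1, 2, 0, 0], [0, 0, 1, 0], [0, 0, 0, 1]]

R1 ← 1/7·R1
  [  1   2  2/7  0 ]
  [  3   6    1  0 ]
  [ 14  28    3  1 ]
R2 ← R2 − 3·R1
  [  1   2  2/7  0 ]
  [  0   0  1/7  0 ]
  [ 14  28    3  1 ]
R3 ← R3 − 14·R1
  [ 1  2  2/7  0 ]
  [ 0  0  1/7  0 ]
  [ 0  0   -1  1 ]
R2 ← 7·R2
  [ 1  2  2/7  0 ]
  [ 0  0    1  0 ]
  [ 0  0   -1  1 ]
R3 ← R3 + R2
  [ 1  2  2/7  0 ]
  [ 0  0    1  0 ]
  [ 0  0    0  1 ]
R1 ← R1 − 2/7·R2
  [ 1  2  0  0 ]
  [ 0  0  1  0 ]
  [ 0  0  0  1 ]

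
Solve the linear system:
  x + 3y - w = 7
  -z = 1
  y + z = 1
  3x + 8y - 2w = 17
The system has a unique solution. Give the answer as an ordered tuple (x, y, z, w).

Form the augmented matrix and row-reduce:
  [ 1  3   0  -1  |   7 ]
  [ 0  0  -1   0  |   1 ]
  [ 0  1   1   0  |   1 ]
  [ 3  8   0  -2  |  17 ]
R4 -> R4 − 3·R1
  [ 1   3   0  -1  |   7 ]
  [ 0   0  -1   0  |   1 ]
  [ 0   1   1   0  |   1 ]
  [ 0  -1   0   1  |  -4 ]
R2 ↔ R3
  [ 1   3   0  -1  |   7 ]
  [ 0   1   1   0  |   1 ]
  [ 0   0  -1   0  |   1 ]
  [ 0  -1   0   1  |  -4 ]
R4 -> R4 + R2
  [ 1  3   0  -1  |   7 ]
  [ 0  1   1   0  |   1 ]
  [ 0  0  -1   0  |   1 ]
  [ 0  0   1   1  |  -3 ]
R3 -> -1·R3
  [ 1  3  0  -1  |   7 ]
  [ 0  1  1   0  |   1 ]
  [ 0  0  1   0  |  -1 ]
  [ 0  0  1   1  |  -3 ]
R4 -> R4 − R3
  [ 1  3  0  -1  |   7 ]
  [ 0  1  1   0  |   1 ]
  [ 0  0  1   0  |  -1 ]
  [ 0  0  0   1  |  -2 ]
R1 -> R1 + R4
  [ 1  3  0  0  |   5 ]
  [ 0  1  1  0  |   1 ]
  [ 0  0  1  0  |  -1 ]
  [ 0  0  0  1  |  -2 ]
R2 -> R2 − R3
  [ 1  3  0  0  |   5 ]
  [ 0  1  0  0  |   2 ]
  [ 0  0  1  0  |  -1 ]
  [ 0  0  0  1  |  -2 ]
R1 -> R1 − 3·R2
  [ 1  0  0  0  |  -1 ]
  [ 0  1  0  0  |   2 ]
  [ 0  0  1  0  |  -1 ]
  [ 0  0  0  1  |  -2 ]
Reading off the last column: x = -1, y = 2, z = -1, w = -2.

(-1, 2, -1, -2)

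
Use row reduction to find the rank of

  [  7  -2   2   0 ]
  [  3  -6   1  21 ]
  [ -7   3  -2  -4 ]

rank = 3

R1 ← 1/7·R1
  [  1  -2/7  2/7   0 ]
  [  3    -6    1  21 ]
  [ -7     3   -2  -4 ]
R2 ← R2 − 3·R1
  [  1   -2/7  2/7   0 ]
  [  0  -36/7  1/7  21 ]
  [ -7      3   -2  -4 ]
R3 ← R3 + 7·R1
  [ 1   -2/7  2/7   0 ]
  [ 0  -36/7  1/7  21 ]
  [ 0      1    0  -4 ]
R2 ← -7/36·R2
  [ 1  -2/7    2/7       0 ]
  [ 0     1  -1/36  -49/12 ]
  [ 0     1      0      -4 ]
R3 ← R3 − R2
  [ 1  -2/7    2/7       0 ]
  [ 0     1  -1/36  -49/12 ]
  [ 0     0   1/36    1/12 ]
R3 ← 36·R3
  [ 1  -2/7    2/7       0 ]
  [ 0     1  -1/36  -49/12 ]
  [ 0     0      1       3 ]
R2 ← R2 + 1/36·R3
  [ 1  -2/7  2/7   0 ]
  [ 0     1    0  -4 ]
  [ 0     0    1   3 ]
R1 ← R1 − 2/7·R3
  [ 1  -2/7  0  -6/7 ]
  [ 0     1  0    -4 ]
  [ 0     0  1     3 ]
R1 ← R1 + 2/7·R2
  [ 1  0  0  -2 ]
  [ 0  1  0  -4 ]
  [ 0  0  1   3 ]
The reduced form has 3 nonzero rows.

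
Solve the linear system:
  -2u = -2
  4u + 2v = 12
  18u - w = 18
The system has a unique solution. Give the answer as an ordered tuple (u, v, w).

Form the augmented matrix and row-reduce:
  [ -2  0   0  |  -2 ]
  [  4  2   0  |  12 ]
  [ 18  0  -1  |  18 ]
R1 ← -1/2·R1
  [  1  0   0  |   1 ]
  [  4  2   0  |  12 ]
  [ 18  0  -1  |  18 ]
R2 ← R2 − 4·R1
  [  1  0   0  |   1 ]
  [  0  2   0  |   8 ]
  [ 18  0  -1  |  18 ]
R3 ← R3 − 18·R1
  [ 1  0   0  |  1 ]
  [ 0  2   0  |  8 ]
  [ 0  0  -1  |  0 ]
R2 ← 1/2·R2
  [ 1  0   0  |  1 ]
  [ 0  1   0  |  4 ]
  [ 0  0  -1  |  0 ]
R3 ← -1·R3
  [ 1  0  0  |  1 ]
  [ 0  1  0  |  4 ]
  [ 0  0  1  |  0 ]
Reading off the last column: u = 1, v = 4, w = 0.

(1, 4, 0)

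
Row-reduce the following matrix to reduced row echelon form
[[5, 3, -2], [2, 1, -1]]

[[1, 0, -1], [0, 1, 1]]

R1 → 1/5·R1
  [ 1  3/5  -2/5 ]
  [ 2    1    -1 ]
R2 → R2 − 2·R1
  [ 1   3/5  -2/5 ]
  [ 0  -1/5  -1/5 ]
R2 → -5·R2
  [ 1  3/5  -2/5 ]
  [ 0    1     1 ]
R1 → R1 − 3/5·R2
  [ 1  0  -1 ]
  [ 0  1   1 ]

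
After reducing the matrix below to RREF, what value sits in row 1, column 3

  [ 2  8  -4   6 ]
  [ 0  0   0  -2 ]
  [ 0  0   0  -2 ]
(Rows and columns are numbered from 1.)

-2

ρ1 ← 1/2·ρ1
  [ 1  4  -2   3 ]
  [ 0  0   0  -2 ]
  [ 0  0   0  -2 ]
ρ2 ← -1/2·ρ2
  [ 1  4  -2   3 ]
  [ 0  0   0   1 ]
  [ 0  0   0  -2 ]
ρ3 ← ρ3 + 2·ρ2
  [ 1  4  -2  3 ]
  [ 0  0   0  1 ]
  [ 0  0   0  0 ]
ρ1 ← ρ1 − 3·ρ2
  [ 1  4  -2  0 ]
  [ 0  0   0  1 ]
  [ 0  0   0  0 ]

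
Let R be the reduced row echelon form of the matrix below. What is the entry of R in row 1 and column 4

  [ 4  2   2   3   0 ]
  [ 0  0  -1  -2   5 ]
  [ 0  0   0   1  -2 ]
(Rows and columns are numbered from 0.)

-1

ρ1 -> 1/4·ρ1
  [ 1  1/2  1/2  3/4   0 ]
  [ 0    0   -1   -2   5 ]
  [ 0    0    0    1  -2 ]
ρ2 -> -1·ρ2
  [ 1  1/2  1/2  3/4   0 ]
  [ 0    0    1    2  -5 ]
  [ 0    0    0    1  -2 ]
ρ2 -> ρ2 − 2·ρ3
  [ 1  1/2  1/2  3/4   0 ]
  [ 0    0    1    0  -1 ]
  [ 0    0    0    1  -2 ]
ρ1 -> ρ1 − 3/4·ρ3
  [ 1  1/2  1/2  0  3/2 ]
  [ 0    0    1  0   -1 ]
  [ 0    0    0  1   -2 ]
ρ1 -> ρ1 − 1/2·ρ2
  [ 1  1/2  0  0   2 ]
  [ 0    0  1  0  -1 ]
  [ 0    0  0  1  -2 ]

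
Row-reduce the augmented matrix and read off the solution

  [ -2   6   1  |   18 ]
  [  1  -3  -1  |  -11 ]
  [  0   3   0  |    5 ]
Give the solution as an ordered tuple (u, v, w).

(-2, 5/3, 4)

ρ1 := -1/2·ρ1
ρ2 := ρ2 − ρ1
ρ2 <-> ρ3
ρ2 := 1/3·ρ2
ρ3 := -2·ρ3
ρ1 := ρ1 + 1/2·ρ3
ρ1 := ρ1 + 3·ρ2
Reading off the last column: u = -2, v = 5/3, w = 4.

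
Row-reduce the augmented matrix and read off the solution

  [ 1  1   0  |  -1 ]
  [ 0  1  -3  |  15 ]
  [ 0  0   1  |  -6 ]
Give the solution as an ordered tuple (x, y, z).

(2, -3, -6)

ρ2 → ρ2 + 3·ρ3
  [ 1  1  0  |  -1 ]
  [ 0  1  0  |  -3 ]
  [ 0  0  1  |  -6 ]
ρ1 → ρ1 − ρ2
  [ 1  0  0  |   2 ]
  [ 0  1  0  |  -3 ]
  [ 0  0  1  |  -6 ]
Reading off the last column: x = 2, y = -3, z = -6.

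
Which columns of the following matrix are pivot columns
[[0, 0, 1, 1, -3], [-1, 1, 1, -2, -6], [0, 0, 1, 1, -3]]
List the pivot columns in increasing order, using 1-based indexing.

1, 3

ρ1 <-> ρ2
  [ -1  1  1  -2  -6 ]
  [  0  0  1   1  -3 ]
  [  0  0  1   1  -3 ]
ρ1 ← -1·ρ1
  [ 1  -1  -1  2   6 ]
  [ 0   0   1  1  -3 ]
  [ 0   0   1  1  -3 ]
ρ3 ← ρ3 − ρ2
  [ 1  -1  -1  2   6 ]
  [ 0   0   1  1  -3 ]
  [ 0   0   0  0   0 ]
ρ1 ← ρ1 + ρ2
  [ 1  -1  0  3   3 ]
  [ 0   0  1  1  -3 ]
  [ 0   0  0  0   0 ]
Pivot columns are the columns containing a leading 1.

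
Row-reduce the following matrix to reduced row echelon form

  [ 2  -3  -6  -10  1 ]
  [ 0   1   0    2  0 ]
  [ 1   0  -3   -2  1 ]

[[1, 0, -3, -2, 0], [0, 1, 0, 2, 0], [0, 0, 0, 0, 1]]

r1 := 1/2·r1
  [ 1  -3/2  -3  -5  1/2 ]
  [ 0     1   0   2    0 ]
  [ 1     0  -3  -2    1 ]
r3 := r3 − r1
  [ 1  -3/2  -3  -5  1/2 ]
  [ 0     1   0   2    0 ]
  [ 0   3/2   0   3  1/2 ]
r3 := r3 − 3/2·r2
  [ 1  -3/2  -3  -5  1/2 ]
  [ 0     1   0   2    0 ]
  [ 0     0   0   0  1/2 ]
r3 := 2·r3
  [ 1  -3/2  -3  -5  1/2 ]
  [ 0     1   0   2    0 ]
  [ 0     0   0   0    1 ]
r1 := r1 − 1/2·r3
  [ 1  -3/2  -3  -5  0 ]
  [ 0     1   0   2  0 ]
  [ 0     0   0   0  1 ]
r1 := r1 + 3/2·r2
  [ 1  0  -3  -2  0 ]
  [ 0  1   0   2  0 ]
  [ 0  0   0   0  1 ]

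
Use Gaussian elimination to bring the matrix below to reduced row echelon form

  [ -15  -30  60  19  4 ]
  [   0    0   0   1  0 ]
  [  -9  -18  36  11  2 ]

[[1, 2, -4, 0, 0], [0, 0, 0, 1, 0], [0, 0, 0, 0, 1]]

ρ1 := -1/15·ρ1
  [  1    2  -4  -19/15  -4/15 ]
  [  0    0   0       1      0 ]
  [ -9  -18  36      11      2 ]
ρ3 := ρ3 + 9·ρ1
  [ 1  2  -4  -19/15  -4/15 ]
  [ 0  0   0       1      0 ]
  [ 0  0   0    -2/5   -2/5 ]
ρ3 := ρ3 + 2/5·ρ2
  [ 1  2  -4  -19/15  -4/15 ]
  [ 0  0   0       1      0 ]
  [ 0  0   0       0   -2/5 ]
ρ3 := -5/2·ρ3
  [ 1  2  -4  -19/15  -4/15 ]
  [ 0  0   0       1      0 ]
  [ 0  0   0       0      1 ]
ρ1 := ρ1 + 4/15·ρ3
  [ 1  2  -4  -19/15  0 ]
  [ 0  0   0       1  0 ]
  [ 0  0   0       0  1 ]
ρ1 := ρ1 + 19/15·ρ2
  [ 1  2  -4  0  0 ]
  [ 0  0   0  1  0 ]
  [ 0  0   0  0  1 ]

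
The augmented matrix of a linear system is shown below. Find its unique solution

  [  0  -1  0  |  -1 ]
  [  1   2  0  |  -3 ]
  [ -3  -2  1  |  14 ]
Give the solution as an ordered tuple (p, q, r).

(-5, 1, 1)

r1 ↔ r2
  [  1   2  0  |  -3 ]
  [  0  -1  0  |  -1 ]
  [ -3  -2  1  |  14 ]
r3 ← r3 + 3·r1
  [ 1   2  0  |  -3 ]
  [ 0  -1  0  |  -1 ]
  [ 0   4  1  |   5 ]
r2 ← -1·r2
  [ 1  2  0  |  -3 ]
  [ 0  1  0  |   1 ]
  [ 0  4  1  |   5 ]
r3 ← r3 − 4·r2
  [ 1  2  0  |  -3 ]
  [ 0  1  0  |   1 ]
  [ 0  0  1  |   1 ]
r1 ← r1 − 2·r2
  [ 1  0  0  |  -5 ]
  [ 0  1  0  |   1 ]
  [ 0  0  1  |   1 ]
Reading off the last column: p = -5, q = 1, r = 1.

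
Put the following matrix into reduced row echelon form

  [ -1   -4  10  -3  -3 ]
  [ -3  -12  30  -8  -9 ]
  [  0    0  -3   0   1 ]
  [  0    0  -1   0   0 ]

r1 := -1·r1
  [  1    4  -10   3   3 ]
  [ -3  -12   30  -8  -9 ]
  [  0    0   -3   0   1 ]
  [  0    0   -1   0   0 ]
r2 := r2 + 3·r1
  [ 1  4  -10  3  3 ]
  [ 0  0    0  1  0 ]
  [ 0  0   -3  0  1 ]
  [ 0  0   -1  0  0 ]
r2 ↔ r3
  [ 1  4  -10  3  3 ]
  [ 0  0   -3  0  1 ]
  [ 0  0    0  1  0 ]
  [ 0  0   -1  0  0 ]
r2 := -1/3·r2
  [ 1  4  -10  3     3 ]
  [ 0  0    1  0  -1/3 ]
  [ 0  0    0  1     0 ]
  [ 0  0   -1  0     0 ]
r4 := r4 + r2
  [ 1  4  -10  3     3 ]
  [ 0  0    1  0  -1/3 ]
  [ 0  0    0  1     0 ]
  [ 0  0    0  0  -1/3 ]
r4 := -3·r4
  [ 1  4  -10  3     3 ]
  [ 0  0    1  0  -1/3 ]
  [ 0  0    0  1     0 ]
  [ 0  0    0  0     1 ]
r2 := r2 + 1/3·r4
  [ 1  4  -10  3  3 ]
  [ 0  0    1  0  0 ]
  [ 0  0    0  1  0 ]
  [ 0  0    0  0  1 ]
r1 := r1 − 3·r4
  [ 1  4  -10  3  0 ]
  [ 0  0    1  0  0 ]
  [ 0  0    0  1  0 ]
  [ 0  0    0  0  1 ]
r1 := r1 − 3·r3
  [ 1  4  -10  0  0 ]
  [ 0  0    1  0  0 ]
  [ 0  0    0  1  0 ]
  [ 0  0    0  0  1 ]
r1 := r1 + 10·r2
  [ 1  4  0  0  0 ]
  [ 0  0  1  0  0 ]
  [ 0  0  0  1  0 ]
  [ 0  0  0  0  1 ]

[[1, 4, 0, 0, 0], [0, 0, 1, 0, 0], [0, 0, 0, 1, 0], [0, 0, 0, 0, 1]]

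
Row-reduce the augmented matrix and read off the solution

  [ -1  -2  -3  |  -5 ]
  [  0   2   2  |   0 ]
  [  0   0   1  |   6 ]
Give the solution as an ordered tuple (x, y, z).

Multiply R1 by -1.
Multiply R2 by 1/2.
Subtract R3 from R2.
Subtract 3 times R3 from R1.
Subtract 2 times R2 from R1.
Reading off the last column: x = -1, y = -6, z = 6.

(-1, -6, 6)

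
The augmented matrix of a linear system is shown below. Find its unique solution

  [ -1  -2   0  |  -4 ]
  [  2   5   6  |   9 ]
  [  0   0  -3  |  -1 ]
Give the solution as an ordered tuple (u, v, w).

(6, -1, 1/3)

ρ1 ← -1·ρ1
  [ 1  2   0  |   4 ]
  [ 2  5   6  |   9 ]
  [ 0  0  -3  |  -1 ]
ρ2 ← ρ2 − 2·ρ1
  [ 1  2   0  |   4 ]
  [ 0  1   6  |   1 ]
  [ 0  0  -3  |  -1 ]
ρ3 ← -1/3·ρ3
  [ 1  2  0  |    4 ]
  [ 0  1  6  |    1 ]
  [ 0  0  1  |  1/3 ]
ρ2 ← ρ2 − 6·ρ3
  [ 1  2  0  |    4 ]
  [ 0  1  0  |   -1 ]
  [ 0  0  1  |  1/3 ]
ρ1 ← ρ1 − 2·ρ2
  [ 1  0  0  |    6 ]
  [ 0  1  0  |   -1 ]
  [ 0  0  1  |  1/3 ]
Reading off the last column: u = 6, v = -1, w = 1/3.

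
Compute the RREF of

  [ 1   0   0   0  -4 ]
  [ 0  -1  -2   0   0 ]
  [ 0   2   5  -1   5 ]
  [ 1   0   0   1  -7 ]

Subtract R1 from R4.
  [ 1   0   0   0  -4 ]
  [ 0  -1  -2   0   0 ]
  [ 0   2   5  -1   5 ]
  [ 0   0   0   1  -3 ]
Multiply R2 by -1.
  [ 1  0  0   0  -4 ]
  [ 0  1  2   0   0 ]
  [ 0  2  5  -1   5 ]
  [ 0  0  0   1  -3 ]
Subtract 2 times R2 from R3.
  [ 1  0  0   0  -4 ]
  [ 0  1  2   0   0 ]
  [ 0  0  1  -1   5 ]
  [ 0  0  0   1  -3 ]
Add R4 to R3.
  [ 1  0  0  0  -4 ]
  [ 0  1  2  0   0 ]
  [ 0  0  1  0   2 ]
  [ 0  0  0  1  -3 ]
Subtract 2 times R3 from R2.
  [ 1  0  0  0  -4 ]
  [ 0  1  0  0  -4 ]
  [ 0  0  1  0   2 ]
  [ 0  0  0  1  -3 ]

[[1, 0, 0, 0, -4], [0, 1, 0, 0, -4], [0, 0, 1, 0, 2], [0, 0, 0, 1, -3]]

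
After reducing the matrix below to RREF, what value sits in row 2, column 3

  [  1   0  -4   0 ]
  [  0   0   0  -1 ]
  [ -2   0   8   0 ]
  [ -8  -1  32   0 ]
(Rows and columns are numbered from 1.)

0

ρ3 ← ρ3 + 2·ρ1
  [  1   0  -4   0 ]
  [  0   0   0  -1 ]
  [  0   0   0   0 ]
  [ -8  -1  32   0 ]
ρ4 ← ρ4 + 8·ρ1
  [ 1   0  -4   0 ]
  [ 0   0   0  -1 ]
  [ 0   0   0   0 ]
  [ 0  -1   0   0 ]
ρ2 <-> ρ4
  [ 1   0  -4   0 ]
  [ 0  -1   0   0 ]
  [ 0   0   0   0 ]
  [ 0   0   0  -1 ]
ρ2 ← -1·ρ2
  [ 1  0  -4   0 ]
  [ 0  1   0   0 ]
  [ 0  0   0   0 ]
  [ 0  0   0  -1 ]
ρ3 <-> ρ4
  [ 1  0  -4   0 ]
  [ 0  1   0   0 ]
  [ 0  0   0  -1 ]
  [ 0  0   0   0 ]
ρ3 ← -1·ρ3
  [ 1  0  -4  0 ]
  [ 0  1   0  0 ]
  [ 0  0   0  1 ]
  [ 0  0   0  0 ]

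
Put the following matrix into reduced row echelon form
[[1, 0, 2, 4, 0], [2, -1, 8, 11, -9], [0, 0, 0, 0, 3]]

Subtract 2 times ρ1 from ρ2.
  [ 1   0  2  4   0 ]
  [ 0  -1  4  3  -9 ]
  [ 0   0  0  0   3 ]
Multiply ρ2 by -1.
  [ 1  0   2   4  0 ]
  [ 0  1  -4  -3  9 ]
  [ 0  0   0   0  3 ]
Multiply ρ3 by 1/3.
  [ 1  0   2   4  0 ]
  [ 0  1  -4  -3  9 ]
  [ 0  0   0   0  1 ]
Subtract 9 times ρ3 from ρ2.
  [ 1  0   2   4  0 ]
  [ 0  1  -4  -3  0 ]
  [ 0  0   0   0  1 ]

[[1, 0, 2, 4, 0], [0, 1, -4, -3, 0], [0, 0, 0, 0, 1]]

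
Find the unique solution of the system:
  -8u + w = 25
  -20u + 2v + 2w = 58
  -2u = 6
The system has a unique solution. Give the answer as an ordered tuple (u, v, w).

Form the augmented matrix and row-reduce:
  [  -8  0  1  |  25 ]
  [ -20  2  2  |  58 ]
  [  -2  0  0  |   6 ]
ρ1 -> -1/8·ρ1
  [   1  0  -1/8  |  -25/8 ]
  [ -20  2     2  |     58 ]
  [  -2  0     0  |      6 ]
ρ2 -> ρ2 + 20·ρ1
  [  1  0  -1/8  |  -25/8 ]
  [  0  2  -1/2  |   -9/2 ]
  [ -2  0     0  |      6 ]
ρ3 -> ρ3 + 2·ρ1
  [ 1  0  -1/8  |  -25/8 ]
  [ 0  2  -1/2  |   -9/2 ]
  [ 0  0  -1/4  |   -1/4 ]
ρ2 -> 1/2·ρ2
  [ 1  0  -1/8  |  -25/8 ]
  [ 0  1  -1/4  |   -9/4 ]
  [ 0  0  -1/4  |   -1/4 ]
ρ3 -> -4·ρ3
  [ 1  0  -1/8  |  -25/8 ]
  [ 0  1  -1/4  |   -9/4 ]
  [ 0  0     1  |      1 ]
ρ2 -> ρ2 + 1/4·ρ3
  [ 1  0  -1/8  |  -25/8 ]
  [ 0  1     0  |     -2 ]
  [ 0  0     1  |      1 ]
ρ1 -> ρ1 + 1/8·ρ3
  [ 1  0  0  |  -3 ]
  [ 0  1  0  |  -2 ]
  [ 0  0  1  |   1 ]
Reading off the last column: u = -3, v = -2, w = 1.

(-3, -2, 1)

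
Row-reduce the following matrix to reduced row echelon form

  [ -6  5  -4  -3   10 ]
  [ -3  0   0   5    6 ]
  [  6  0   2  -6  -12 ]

Multiply R1 by -1/6.
  [  1  -5/6  2/3  1/2  -5/3 ]
  [ -3     0    0    5     6 ]
  [  6     0    2   -6   -12 ]
Add 3 times R1 to R2.
  [ 1  -5/6  2/3   1/2  -5/3 ]
  [ 0  -5/2    2  13/2     1 ]
  [ 6     0    2    -6   -12 ]
Subtract 6 times R1 from R3.
  [ 1  -5/6  2/3   1/2  -5/3 ]
  [ 0  -5/2    2  13/2     1 ]
  [ 0     5   -2    -9    -2 ]
Multiply R2 by -2/5.
  [ 1  -5/6   2/3    1/2  -5/3 ]
  [ 0     1  -4/5  -13/5  -2/5 ]
  [ 0     5    -2     -9    -2 ]
Subtract 5 times R2 from R3.
  [ 1  -5/6   2/3    1/2  -5/3 ]
  [ 0     1  -4/5  -13/5  -2/5 ]
  [ 0     0     2      4     0 ]
Multiply R3 by 1/2.
  [ 1  -5/6   2/3    1/2  -5/3 ]
  [ 0     1  -4/5  -13/5  -2/5 ]
  [ 0     0     1      2     0 ]
Add 4/5 times R3 to R2.
  [ 1  -5/6  2/3  1/2  -5/3 ]
  [ 0     1    0   -1  -2/5 ]
  [ 0     0    1    2     0 ]
Subtract 2/3 times R3 from R1.
  [ 1  -5/6  0  -5/6  -5/3 ]
  [ 0     1  0    -1  -2/5 ]
  [ 0     0  1     2     0 ]
Add 5/6 times R2 to R1.
  [ 1  0  0  -5/3    -2 ]
  [ 0  1  0    -1  -2/5 ]
  [ 0  0  1     2     0 ]

[[1, 0, 0, -5/3, -2], [0, 1, 0, -1, -2/5], [0, 0, 1, 2, 0]]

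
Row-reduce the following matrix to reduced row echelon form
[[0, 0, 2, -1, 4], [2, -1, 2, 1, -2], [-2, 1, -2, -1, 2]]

[[1, -1/2, 0, 1, -3], [0, 0, 1, -1/2, 2], [0, 0, 0, 0, 0]]

ρ1 ↔ ρ2
  [  2  -1   2   1  -2 ]
  [  0   0   2  -1   4 ]
  [ -2   1  -2  -1   2 ]
ρ1 → 1/2·ρ1
  [  1  -1/2   1  1/2  -1 ]
  [  0     0   2   -1   4 ]
  [ -2     1  -2   -1   2 ]
ρ3 → ρ3 + 2·ρ1
  [ 1  -1/2  1  1/2  -1 ]
  [ 0     0  2   -1   4 ]
  [ 0     0  0    0   0 ]
ρ2 → 1/2·ρ2
  [ 1  -1/2  1   1/2  -1 ]
  [ 0     0  1  -1/2   2 ]
  [ 0     0  0     0   0 ]
ρ1 → ρ1 − ρ2
  [ 1  -1/2  0     1  -3 ]
  [ 0     0  1  -1/2   2 ]
  [ 0     0  0     0   0 ]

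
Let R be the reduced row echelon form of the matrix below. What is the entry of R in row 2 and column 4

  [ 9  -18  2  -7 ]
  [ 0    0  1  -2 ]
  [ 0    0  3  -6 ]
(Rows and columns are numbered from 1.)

-2

R1 -> 1/9·R1
R3 -> R3 − 3·R2
R1 -> R1 − 2/9·R2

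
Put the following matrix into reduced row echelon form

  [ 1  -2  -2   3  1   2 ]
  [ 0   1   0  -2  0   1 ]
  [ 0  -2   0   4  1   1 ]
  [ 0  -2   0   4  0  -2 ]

[[1, 0, -2, -1, 0, 1], [0, 1, 0, -2, 0, 1], [0, 0, 0, 0, 1, 3], [0, 0, 0, 0, 0, 0]]

Add 2 times R2 to R3.
  [ 1  -2  -2   3  1   2 ]
  [ 0   1   0  -2  0   1 ]
  [ 0   0   0   0  1   3 ]
  [ 0  -2   0   4  0  -2 ]
Add 2 times R2 to R4.
  [ 1  -2  -2   3  1  2 ]
  [ 0   1   0  -2  0  1 ]
  [ 0   0   0   0  1  3 ]
  [ 0   0   0   0  0  0 ]
Subtract R3 from R1.
  [ 1  -2  -2   3  0  -1 ]
  [ 0   1   0  -2  0   1 ]
  [ 0   0   0   0  1   3 ]
  [ 0   0   0   0  0   0 ]
Add 2 times R2 to R1.
  [ 1  0  -2  -1  0  1 ]
  [ 0  1   0  -2  0  1 ]
  [ 0  0   0   0  1  3 ]
  [ 0  0   0   0  0  0 ]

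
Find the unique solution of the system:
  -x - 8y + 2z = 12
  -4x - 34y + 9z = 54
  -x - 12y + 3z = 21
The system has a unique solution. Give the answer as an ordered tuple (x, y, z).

Form the augmented matrix and row-reduce:
  [ -1   -8  2  |  12 ]
  [ -4  -34  9  |  54 ]
  [ -1  -12  3  |  21 ]
R1 := -1·R1
  [  1    8  -2  |  -12 ]
  [ -4  -34   9  |   54 ]
  [ -1  -12   3  |   21 ]
R2 := R2 + 4·R1
  [  1    8  -2  |  -12 ]
  [  0   -2   1  |    6 ]
  [ -1  -12   3  |   21 ]
R3 := R3 + R1
  [ 1   8  -2  |  -12 ]
  [ 0  -2   1  |    6 ]
  [ 0  -4   1  |    9 ]
R2 := -1/2·R2
  [ 1   8    -2  |  -12 ]
  [ 0   1  -1/2  |   -3 ]
  [ 0  -4     1  |    9 ]
R3 := R3 + 4·R2
  [ 1  8    -2  |  -12 ]
  [ 0  1  -1/2  |   -3 ]
  [ 0  0    -1  |   -3 ]
R3 := -1·R3
  [ 1  8    -2  |  -12 ]
  [ 0  1  -1/2  |   -3 ]
  [ 0  0     1  |    3 ]
R2 := R2 + 1/2·R3
  [ 1  8  -2  |   -12 ]
  [ 0  1   0  |  -3/2 ]
  [ 0  0   1  |     3 ]
R1 := R1 + 2·R3
  [ 1  8  0  |    -6 ]
  [ 0  1  0  |  -3/2 ]
  [ 0  0  1  |     3 ]
R1 := R1 − 8·R2
  [ 1  0  0  |     6 ]
  [ 0  1  0  |  -3/2 ]
  [ 0  0  1  |     3 ]
Reading off the last column: x = 6, y = -3/2, z = 3.

(6, -3/2, 3)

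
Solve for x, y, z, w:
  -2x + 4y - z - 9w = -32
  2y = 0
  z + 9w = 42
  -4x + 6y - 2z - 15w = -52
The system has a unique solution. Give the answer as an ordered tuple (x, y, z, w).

(-5, 0, 6, 4)

Form the augmented matrix and row-reduce:
  [ -2  4  -1   -9  |  -32 ]
  [  0  2   0    0  |    0 ]
  [  0  0   1    9  |   42 ]
  [ -4  6  -2  -15  |  -52 ]
Multiply R1 by -1/2.
  [  1  -2  1/2  9/2  |   16 ]
  [  0   2    0    0  |    0 ]
  [  0   0    1    9  |   42 ]
  [ -4   6   -2  -15  |  -52 ]
Add 4 times R1 to R4.
  [ 1  -2  1/2  9/2  |  16 ]
  [ 0   2    0    0  |   0 ]
  [ 0   0    1    9  |  42 ]
  [ 0  -2    0    3  |  12 ]
Multiply R2 by 1/2.
  [ 1  -2  1/2  9/2  |  16 ]
  [ 0   1    0    0  |   0 ]
  [ 0   0    1    9  |  42 ]
  [ 0  -2    0    3  |  12 ]
Add 2 times R2 to R4.
  [ 1  -2  1/2  9/2  |  16 ]
  [ 0   1    0    0  |   0 ]
  [ 0   0    1    9  |  42 ]
  [ 0   0    0    3  |  12 ]
Multiply R4 by 1/3.
  [ 1  -2  1/2  9/2  |  16 ]
  [ 0   1    0    0  |   0 ]
  [ 0   0    1    9  |  42 ]
  [ 0   0    0    1  |   4 ]
Subtract 9 times R4 from R3.
  [ 1  -2  1/2  9/2  |  16 ]
  [ 0   1    0    0  |   0 ]
  [ 0   0    1    0  |   6 ]
  [ 0   0    0    1  |   4 ]
Subtract 9/2 times R4 from R1.
  [ 1  -2  1/2  0  |  -2 ]
  [ 0   1    0  0  |   0 ]
  [ 0   0    1  0  |   6 ]
  [ 0   0    0  1  |   4 ]
Subtract 1/2 times R3 from R1.
  [ 1  -2  0  0  |  -5 ]
  [ 0   1  0  0  |   0 ]
  [ 0   0  1  0  |   6 ]
  [ 0   0  0  1  |   4 ]
Add 2 times R2 to R1.
  [ 1  0  0  0  |  -5 ]
  [ 0  1  0  0  |   0 ]
  [ 0  0  1  0  |   6 ]
  [ 0  0  0  1  |   4 ]
Reading off the last column: x = -5, y = 0, z = 6, w = 4.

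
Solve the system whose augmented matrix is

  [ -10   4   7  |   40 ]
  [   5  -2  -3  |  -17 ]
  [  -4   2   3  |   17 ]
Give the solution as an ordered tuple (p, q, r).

(0, -1/2, 6)

R1 -> -1/10·R1
  [  1  -2/5  -7/10  |   -4 ]
  [  5    -2     -3  |  -17 ]
  [ -4     2      3  |   17 ]
R2 -> R2 − 5·R1
  [  1  -2/5  -7/10  |  -4 ]
  [  0     0    1/2  |   3 ]
  [ -4     2      3  |  17 ]
R3 -> R3 + 4·R1
  [ 1  -2/5  -7/10  |  -4 ]
  [ 0     0    1/2  |   3 ]
  [ 0   2/5    1/5  |   1 ]
R2 ↔ R3
  [ 1  -2/5  -7/10  |  -4 ]
  [ 0   2/5    1/5  |   1 ]
  [ 0     0    1/2  |   3 ]
R2 -> 5/2·R2
  [ 1  -2/5  -7/10  |   -4 ]
  [ 0     1    1/2  |  5/2 ]
  [ 0     0    1/2  |    3 ]
R3 -> 2·R3
  [ 1  -2/5  -7/10  |   -4 ]
  [ 0     1    1/2  |  5/2 ]
  [ 0     0      1  |    6 ]
R2 -> R2 − 1/2·R3
  [ 1  -2/5  -7/10  |    -4 ]
  [ 0     1      0  |  -1/2 ]
  [ 0     0      1  |     6 ]
R1 -> R1 + 7/10·R3
  [ 1  -2/5  0  |   1/5 ]
  [ 0     1  0  |  -1/2 ]
  [ 0     0  1  |     6 ]
R1 -> R1 + 2/5·R2
  [ 1  0  0  |     0 ]
  [ 0  1  0  |  -1/2 ]
  [ 0  0  1  |     6 ]
Reading off the last column: p = 0, q = -1/2, r = 6.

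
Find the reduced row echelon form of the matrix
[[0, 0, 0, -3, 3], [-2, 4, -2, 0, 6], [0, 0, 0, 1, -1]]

[[1, -2, 1, 0, -3], [0, 0, 0, 1, -1], [0, 0, 0, 0, 0]]

R1 ↔ R2
R1 -> -1/2·R1
R2 -> -1/3·R2
R3 -> R3 − R2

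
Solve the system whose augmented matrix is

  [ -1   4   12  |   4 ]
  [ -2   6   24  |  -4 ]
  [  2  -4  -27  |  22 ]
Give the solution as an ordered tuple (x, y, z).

r1 ← -1·r1
  [  1  -4  -12  |  -4 ]
  [ -2   6   24  |  -4 ]
  [  2  -4  -27  |  22 ]
r2 ← r2 + 2·r1
  [ 1  -4  -12  |   -4 ]
  [ 0  -2    0  |  -12 ]
  [ 2  -4  -27  |   22 ]
r3 ← r3 − 2·r1
  [ 1  -4  -12  |   -4 ]
  [ 0  -2    0  |  -12 ]
  [ 0   4   -3  |   30 ]
r2 ← -1/2·r2
  [ 1  -4  -12  |  -4 ]
  [ 0   1    0  |   6 ]
  [ 0   4   -3  |  30 ]
r3 ← r3 − 4·r2
  [ 1  -4  -12  |  -4 ]
  [ 0   1    0  |   6 ]
  [ 0   0   -3  |   6 ]
r3 ← -1/3·r3
  [ 1  -4  -12  |  -4 ]
  [ 0   1    0  |   6 ]
  [ 0   0    1  |  -2 ]
r1 ← r1 + 12·r3
  [ 1  -4  0  |  -28 ]
  [ 0   1  0  |    6 ]
  [ 0   0  1  |   -2 ]
r1 ← r1 + 4·r2
  [ 1  0  0  |  -4 ]
  [ 0  1  0  |   6 ]
  [ 0  0  1  |  -2 ]
Reading off the last column: x = -4, y = 6, z = -2.

(-4, 6, -2)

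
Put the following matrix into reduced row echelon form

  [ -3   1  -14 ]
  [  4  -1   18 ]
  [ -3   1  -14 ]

Multiply R1 by -1/3.
  [  1  -1/3  14/3 ]
  [  4    -1    18 ]
  [ -3     1   -14 ]
Subtract 4 times R1 from R2.
  [  1  -1/3  14/3 ]
  [  0   1/3  -2/3 ]
  [ -3     1   -14 ]
Add 3 times R1 to R3.
  [ 1  -1/3  14/3 ]
  [ 0   1/3  -2/3 ]
  [ 0     0     0 ]
Multiply R2 by 3.
  [ 1  -1/3  14/3 ]
  [ 0     1    -2 ]
  [ 0     0     0 ]
Add 1/3 times R2 to R1.
  [ 1  0   4 ]
  [ 0  1  -2 ]
  [ 0  0   0 ]

[[1, 0, 4], [0, 1, -2], [0, 0, 0]]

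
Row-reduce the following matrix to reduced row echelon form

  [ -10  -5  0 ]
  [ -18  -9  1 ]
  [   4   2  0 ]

Multiply r1 by -1/10.
Add 18 times r1 to r2.
Subtract 4 times r1 from r3.

[[1, 1/2, 0], [0, 0, 1], [0, 0, 0]]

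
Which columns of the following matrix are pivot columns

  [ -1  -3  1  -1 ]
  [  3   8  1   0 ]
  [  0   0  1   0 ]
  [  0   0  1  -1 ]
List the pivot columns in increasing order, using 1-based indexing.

1, 2, 3, 4

ρ1 -> -1·ρ1
  [ 1  3  -1   1 ]
  [ 3  8   1   0 ]
  [ 0  0   1   0 ]
  [ 0  0   1  -1 ]
ρ2 -> ρ2 − 3·ρ1
  [ 1   3  -1   1 ]
  [ 0  -1   4  -3 ]
  [ 0   0   1   0 ]
  [ 0   0   1  -1 ]
ρ2 -> -1·ρ2
  [ 1  3  -1   1 ]
  [ 0  1  -4   3 ]
  [ 0  0   1   0 ]
  [ 0  0   1  -1 ]
ρ4 -> ρ4 − ρ3
  [ 1  3  -1   1 ]
  [ 0  1  -4   3 ]
  [ 0  0   1   0 ]
  [ 0  0   0  -1 ]
ρ4 -> -1·ρ4
  [ 1  3  -1  1 ]
  [ 0  1  -4  3 ]
  [ 0  0   1  0 ]
  [ 0  0   0  1 ]
ρ2 -> ρ2 − 3·ρ4
  [ 1  3  -1  1 ]
  [ 0  1  -4  0 ]
  [ 0  0   1  0 ]
  [ 0  0   0  1 ]
ρ1 -> ρ1 − ρ4
  [ 1  3  -1  0 ]
  [ 0  1  -4  0 ]
  [ 0  0   1  0 ]
  [ 0  0   0  1 ]
ρ2 -> ρ2 + 4·ρ3
  [ 1  3  -1  0 ]
  [ 0  1   0  0 ]
  [ 0  0   1  0 ]
  [ 0  0   0  1 ]
ρ1 -> ρ1 + ρ3
  [ 1  3  0  0 ]
  [ 0  1  0  0 ]
  [ 0  0  1  0 ]
  [ 0  0  0  1 ]
ρ1 -> ρ1 − 3·ρ2
  [ 1  0  0  0 ]
  [ 0  1  0  0 ]
  [ 0  0  1  0 ]
  [ 0  0  0  1 ]
Pivot columns are the columns containing a leading 1.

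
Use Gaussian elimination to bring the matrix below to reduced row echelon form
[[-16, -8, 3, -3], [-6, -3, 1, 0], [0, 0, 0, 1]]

r1 -> -1/16·r1
r2 -> r2 + 6·r1
r2 -> -8·r2
r2 -> r2 + 9·r3
r1 -> r1 − 3/16·r3
r1 -> r1 + 3/16·r2

[[1, 1/2, 0, 0], [0, 0, 1, 0], [0, 0, 0, 1]]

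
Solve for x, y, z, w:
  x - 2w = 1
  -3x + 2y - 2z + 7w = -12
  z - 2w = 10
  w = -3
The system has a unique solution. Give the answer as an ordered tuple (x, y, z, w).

(-5, 1, 4, -3)

Form the augmented matrix and row-reduce:
  [  1  0   0  -2  |    1 ]
  [ -3  2  -2   7  |  -12 ]
  [  0  0   1  -2  |   10 ]
  [  0  0   0   1  |   -3 ]
R2 := R2 + 3·R1
  [ 1  0   0  -2  |   1 ]
  [ 0  2  -2   1  |  -9 ]
  [ 0  0   1  -2  |  10 ]
  [ 0  0   0   1  |  -3 ]
R2 := 1/2·R2
  [ 1  0   0   -2  |     1 ]
  [ 0  1  -1  1/2  |  -9/2 ]
  [ 0  0   1   -2  |    10 ]
  [ 0  0   0    1  |    -3 ]
R3 := R3 + 2·R4
  [ 1  0   0   -2  |     1 ]
  [ 0  1  -1  1/2  |  -9/2 ]
  [ 0  0   1    0  |     4 ]
  [ 0  0   0    1  |    -3 ]
R2 := R2 − 1/2·R4
  [ 1  0   0  -2  |   1 ]
  [ 0  1  -1   0  |  -3 ]
  [ 0  0   1   0  |   4 ]
  [ 0  0   0   1  |  -3 ]
R1 := R1 + 2·R4
  [ 1  0   0  0  |  -5 ]
  [ 0  1  -1  0  |  -3 ]
  [ 0  0   1  0  |   4 ]
  [ 0  0   0  1  |  -3 ]
R2 := R2 + R3
  [ 1  0  0  0  |  -5 ]
  [ 0  1  0  0  |   1 ]
  [ 0  0  1  0  |   4 ]
  [ 0  0  0  1  |  -3 ]
Reading off the last column: x = -5, y = 1, z = 4, w = -3.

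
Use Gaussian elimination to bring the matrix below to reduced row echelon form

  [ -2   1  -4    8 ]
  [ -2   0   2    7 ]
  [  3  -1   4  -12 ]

Multiply r1 by -1/2.
  [  1  -1/2  2   -4 ]
  [ -2     0  2    7 ]
  [  3    -1  4  -12 ]
Add 2 times r1 to r2.
  [ 1  -1/2  2   -4 ]
  [ 0    -1  6   -1 ]
  [ 3    -1  4  -12 ]
Subtract 3 times r1 from r3.
  [ 1  -1/2   2  -4 ]
  [ 0    -1   6  -1 ]
  [ 0   1/2  -2   0 ]
Multiply r2 by -1.
  [ 1  -1/2   2  -4 ]
  [ 0     1  -6   1 ]
  [ 0   1/2  -2   0 ]
Subtract 1/2 times r2 from r3.
  [ 1  -1/2   2    -4 ]
  [ 0     1  -6     1 ]
  [ 0     0   1  -1/2 ]
Add 6 times r3 to r2.
  [ 1  -1/2  2    -4 ]
  [ 0     1  0    -2 ]
  [ 0     0  1  -1/2 ]
Subtract 2 times r3 from r1.
  [ 1  -1/2  0    -3 ]
  [ 0     1  0    -2 ]
  [ 0     0  1  -1/2 ]
Add 1/2 times r2 to r1.
  [ 1  0  0    -4 ]
  [ 0  1  0    -2 ]
  [ 0  0  1  -1/2 ]

[[1, 0, 0, -4], [0, 1, 0, -2], [0, 0, 1, -1/2]]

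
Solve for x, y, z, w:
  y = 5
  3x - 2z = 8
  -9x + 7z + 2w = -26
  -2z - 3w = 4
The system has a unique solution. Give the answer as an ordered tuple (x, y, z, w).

Form the augmented matrix and row-reduce:
  [  0  1   0   0  |    5 ]
  [  3  0  -2   0  |    8 ]
  [ -9  0   7   2  |  -26 ]
  [  0  0  -2  -3  |    4 ]
Swap R1 and R2.
  [  3  0  -2   0  |    8 ]
  [  0  1   0   0  |    5 ]
  [ -9  0   7   2  |  -26 ]
  [  0  0  -2  -3  |    4 ]
Multiply R1 by 1/3.
  [  1  0  -2/3   0  |  8/3 ]
  [  0  1     0   0  |    5 ]
  [ -9  0     7   2  |  -26 ]
  [  0  0    -2  -3  |    4 ]
Add 9 times R1 to R3.
  [ 1  0  -2/3   0  |  8/3 ]
  [ 0  1     0   0  |    5 ]
  [ 0  0     1   2  |   -2 ]
  [ 0  0    -2  -3  |    4 ]
Add 2 times R3 to R4.
  [ 1  0  -2/3  0  |  8/3 ]
  [ 0  1     0  0  |    5 ]
  [ 0  0     1  2  |   -2 ]
  [ 0  0     0  1  |    0 ]
Subtract 2 times R4 from R3.
  [ 1  0  -2/3  0  |  8/3 ]
  [ 0  1     0  0  |    5 ]
  [ 0  0     1  0  |   -2 ]
  [ 0  0     0  1  |    0 ]
Add 2/3 times R3 to R1.
  [ 1  0  0  0  |  4/3 ]
  [ 0  1  0  0  |    5 ]
  [ 0  0  1  0  |   -2 ]
  [ 0  0  0  1  |    0 ]
Reading off the last column: x = 4/3, y = 5, z = -2, w = 0.

(4/3, 5, -2, 0)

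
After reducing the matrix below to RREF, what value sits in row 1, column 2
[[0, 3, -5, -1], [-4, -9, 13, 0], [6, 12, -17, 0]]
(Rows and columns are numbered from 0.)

-5/3

R1 <=> R2
  [ -4  -9   13   0 ]
  [  0   3   -5  -1 ]
  [  6  12  -17   0 ]
R1 ← -1/4·R1
  [ 1  9/4  -13/4   0 ]
  [ 0    3     -5  -1 ]
  [ 6   12    -17   0 ]
R3 ← R3 − 6·R1
  [ 1   9/4  -13/4   0 ]
  [ 0     3     -5  -1 ]
  [ 0  -3/2    5/2   0 ]
R2 ← 1/3·R2
  [ 1   9/4  -13/4     0 ]
  [ 0     1   -5/3  -1/3 ]
  [ 0  -3/2    5/2     0 ]
R3 ← R3 + 3/2·R2
  [ 1  9/4  -13/4     0 ]
  [ 0    1   -5/3  -1/3 ]
  [ 0    0      0  -1/2 ]
R3 ← -2·R3
  [ 1  9/4  -13/4     0 ]
  [ 0    1   -5/3  -1/3 ]
  [ 0    0      0     1 ]
R2 ← R2 + 1/3·R3
  [ 1  9/4  -13/4  0 ]
  [ 0    1   -5/3  0 ]
  [ 0    0      0  1 ]
R1 ← R1 − 9/4·R2
  [ 1  0   1/2  0 ]
  [ 0  1  -5/3  0 ]
  [ 0  0     0  1 ]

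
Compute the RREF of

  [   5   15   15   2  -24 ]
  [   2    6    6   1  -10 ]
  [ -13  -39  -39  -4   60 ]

[[1, 3, 3, 0, -4], [0, 0, 0, 1, -2], [0, 0, 0, 0, 0]]

Multiply R1 by 1/5.
  [   1    3    3  2/5  -24/5 ]
  [   2    6    6    1    -10 ]
  [ -13  -39  -39   -4     60 ]
Subtract 2 times R1 from R2.
  [   1    3    3  2/5  -24/5 ]
  [   0    0    0  1/5   -2/5 ]
  [ -13  -39  -39   -4     60 ]
Add 13 times R1 to R3.
  [ 1  3  3  2/5  -24/5 ]
  [ 0  0  0  1/5   -2/5 ]
  [ 0  0  0  6/5  -12/5 ]
Multiply R2 by 5.
  [ 1  3  3  2/5  -24/5 ]
  [ 0  0  0    1     -2 ]
  [ 0  0  0  6/5  -12/5 ]
Subtract 6/5 times R2 from R3.
  [ 1  3  3  2/5  -24/5 ]
  [ 0  0  0    1     -2 ]
  [ 0  0  0    0      0 ]
Subtract 2/5 times R2 from R1.
  [ 1  3  3  0  -4 ]
  [ 0  0  0  1  -2 ]
  [ 0  0  0  0   0 ]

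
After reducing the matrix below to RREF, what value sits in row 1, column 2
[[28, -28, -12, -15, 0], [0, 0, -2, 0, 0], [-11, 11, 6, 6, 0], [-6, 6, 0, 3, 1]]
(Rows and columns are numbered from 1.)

-1

Multiply ρ1 by 1/28.
  [   1  -1  -3/7  -15/28  0 ]
  [   0   0    -2       0  0 ]
  [ -11  11     6       6  0 ]
  [  -6   6     0       3  1 ]
Add 11 times ρ1 to ρ3.
  [  1  -1  -3/7  -15/28  0 ]
  [  0   0    -2       0  0 ]
  [  0   0   9/7    3/28  0 ]
  [ -6   6     0       3  1 ]
Add 6 times ρ1 to ρ4.
  [ 1  -1   -3/7  -15/28  0 ]
  [ 0   0     -2       0  0 ]
  [ 0   0    9/7    3/28  0 ]
  [ 0   0  -18/7   -3/14  1 ]
Multiply ρ2 by -1/2.
  [ 1  -1   -3/7  -15/28  0 ]
  [ 0   0      1       0  0 ]
  [ 0   0    9/7    3/28  0 ]
  [ 0   0  -18/7   -3/14  1 ]
Subtract 9/7 times ρ2 from ρ3.
  [ 1  -1   -3/7  -15/28  0 ]
  [ 0   0      1       0  0 ]
  [ 0   0      0    3/28  0 ]
  [ 0   0  -18/7   -3/14  1 ]
Add 18/7 times ρ2 to ρ4.
  [ 1  -1  -3/7  -15/28  0 ]
  [ 0   0     1       0  0 ]
  [ 0   0     0    3/28  0 ]
  [ 0   0     0   -3/14  1 ]
Multiply ρ3 by 28/3.
  [ 1  -1  -3/7  -15/28  0 ]
  [ 0   0     1       0  0 ]
  [ 0   0     0       1  0 ]
  [ 0   0     0   -3/14  1 ]
Add 3/14 times ρ3 to ρ4.
  [ 1  -1  -3/7  -15/28  0 ]
  [ 0   0     1       0  0 ]
  [ 0   0     0       1  0 ]
  [ 0   0     0       0  1 ]
Add 15/28 times ρ3 to ρ1.
  [ 1  -1  -3/7  0  0 ]
  [ 0   0     1  0  0 ]
  [ 0   0     0  1  0 ]
  [ 0   0     0  0  1 ]
Add 3/7 times ρ2 to ρ1.
  [ 1  -1  0  0  0 ]
  [ 0   0  1  0  0 ]
  [ 0   0  0  1  0 ]
  [ 0   0  0  0  1 ]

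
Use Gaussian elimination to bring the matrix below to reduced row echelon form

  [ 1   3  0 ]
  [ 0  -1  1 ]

r2 → -1·r2
r1 → r1 − 3·r2

[[1, 0, 3], [0, 1, -1]]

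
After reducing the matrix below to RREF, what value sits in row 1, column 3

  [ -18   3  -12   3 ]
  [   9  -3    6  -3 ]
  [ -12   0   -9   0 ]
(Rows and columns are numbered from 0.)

1

Multiply R1 by -1/18.
Subtract 9 times R1 from R2.
Add 12 times R1 to R3.
Multiply R2 by -2/3.
Add 2 times R2 to R3.
Multiply R3 by -1.
Subtract 2/3 times R3 from R1.
Add 1/6 times R2 to R1.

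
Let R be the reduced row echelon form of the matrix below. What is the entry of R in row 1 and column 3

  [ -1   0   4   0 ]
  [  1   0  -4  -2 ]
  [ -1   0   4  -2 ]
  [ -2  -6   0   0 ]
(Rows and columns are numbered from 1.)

R1 → -1·R1
  [  1   0  -4   0 ]
  [  1   0  -4  -2 ]
  [ -1   0   4  -2 ]
  [ -2  -6   0   0 ]
R2 → R2 − R1
  [  1   0  -4   0 ]
  [  0   0   0  -2 ]
  [ -1   0   4  -2 ]
  [ -2  -6   0   0 ]
R3 → R3 + R1
  [  1   0  -4   0 ]
  [  0   0   0  -2 ]
  [  0   0   0  -2 ]
  [ -2  -6   0   0 ]
R4 → R4 + 2·R1
  [ 1   0  -4   0 ]
  [ 0   0   0  -2 ]
  [ 0   0   0  -2 ]
  [ 0  -6  -8   0 ]
R2 ↔ R4
  [ 1   0  -4   0 ]
  [ 0  -6  -8   0 ]
  [ 0   0   0  -2 ]
  [ 0   0   0  -2 ]
R2 → -1/6·R2
  [ 1  0   -4   0 ]
  [ 0  1  4/3   0 ]
  [ 0  0    0  -2 ]
  [ 0  0    0  -2 ]
R3 → -1/2·R3
  [ 1  0   -4   0 ]
  [ 0  1  4/3   0 ]
  [ 0  0    0   1 ]
  [ 0  0    0  -2 ]
R4 → R4 + 2·R3
  [ 1  0   -4  0 ]
  [ 0  1  4/3  0 ]
  [ 0  0    0  1 ]
  [ 0  0    0  0 ]

-4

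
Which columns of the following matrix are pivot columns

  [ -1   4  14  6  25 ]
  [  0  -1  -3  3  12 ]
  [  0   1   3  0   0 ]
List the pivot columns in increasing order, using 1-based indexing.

1, 2, 4

Multiply ρ1 by -1.
  [ 1  -4  -14  -6  -25 ]
  [ 0  -1   -3   3   12 ]
  [ 0   1    3   0    0 ]
Multiply ρ2 by -1.
  [ 1  -4  -14  -6  -25 ]
  [ 0   1    3  -3  -12 ]
  [ 0   1    3   0    0 ]
Subtract ρ2 from ρ3.
  [ 1  -4  -14  -6  -25 ]
  [ 0   1    3  -3  -12 ]
  [ 0   0    0   3   12 ]
Multiply ρ3 by 1/3.
  [ 1  -4  -14  -6  -25 ]
  [ 0   1    3  -3  -12 ]
  [ 0   0    0   1    4 ]
Add 3 times ρ3 to ρ2.
  [ 1  -4  -14  -6  -25 ]
  [ 0   1    3   0    0 ]
  [ 0   0    0   1    4 ]
Add 6 times ρ3 to ρ1.
  [ 1  -4  -14  0  -1 ]
  [ 0   1    3  0   0 ]
  [ 0   0    0  1   4 ]
Add 4 times ρ2 to ρ1.
  [ 1  0  -2  0  -1 ]
  [ 0  1   3  0   0 ]
  [ 0  0   0  1   4 ]
Pivot columns are the columns containing a leading 1.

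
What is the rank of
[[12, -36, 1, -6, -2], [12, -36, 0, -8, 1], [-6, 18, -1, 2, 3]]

rank = 3

Multiply R1 by 1/12.
  [  1   -3  1/12  -1/2  -1/6 ]
  [ 12  -36     0    -8     1 ]
  [ -6   18    -1     2     3 ]
Subtract 12 times R1 from R2.
  [  1  -3  1/12  -1/2  -1/6 ]
  [  0   0    -1    -2     3 ]
  [ -6  18    -1     2     3 ]
Add 6 times R1 to R3.
  [ 1  -3  1/12  -1/2  -1/6 ]
  [ 0   0    -1    -2     3 ]
  [ 0   0  -1/2    -1     2 ]
Multiply R2 by -1.
  [ 1  -3  1/12  -1/2  -1/6 ]
  [ 0   0     1     2    -3 ]
  [ 0   0  -1/2    -1     2 ]
Add 1/2 times R2 to R3.
  [ 1  -3  1/12  -1/2  -1/6 ]
  [ 0   0     1     2    -3 ]
  [ 0   0     0     0   1/2 ]
Multiply R3 by 2.
  [ 1  -3  1/12  -1/2  -1/6 ]
  [ 0   0     1     2    -3 ]
  [ 0   0     0     0     1 ]
Add 3 times R3 to R2.
  [ 1  -3  1/12  -1/2  -1/6 ]
  [ 0   0     1     2     0 ]
  [ 0   0     0     0     1 ]
Add 1/6 times R3 to R1.
  [ 1  -3  1/12  -1/2  0 ]
  [ 0   0     1     2  0 ]
  [ 0   0     0     0  1 ]
Subtract 1/12 times R2 from R1.
  [ 1  -3  0  -2/3  0 ]
  [ 0   0  1     2  0 ]
  [ 0   0  0     0  1 ]
The reduced form has 3 nonzero rows.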